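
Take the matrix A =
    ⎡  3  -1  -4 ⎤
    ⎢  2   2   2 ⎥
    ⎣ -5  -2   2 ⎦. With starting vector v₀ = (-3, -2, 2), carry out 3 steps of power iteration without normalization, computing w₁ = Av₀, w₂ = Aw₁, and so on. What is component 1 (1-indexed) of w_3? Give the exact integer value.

-929

w1 = Av₀ = (3·(-3) + (-1)·(-2) + (-4)·2; 2·(-3) + 2·(-2) + 2·2; (-5)·(-3) + (-2)·(-2) + 2·2) = (-15, -6, 23)
w2 = Aw1 = (3·(-15) + (-1)·(-6) + (-4)·23; 2·(-15) + 2·(-6) + 2·23; (-5)·(-15) + (-2)·(-6) + 2·23) = (-131, 4, 133)
w3 = Aw2 = (-929, 12, 913)
The requested component of w3 is -929.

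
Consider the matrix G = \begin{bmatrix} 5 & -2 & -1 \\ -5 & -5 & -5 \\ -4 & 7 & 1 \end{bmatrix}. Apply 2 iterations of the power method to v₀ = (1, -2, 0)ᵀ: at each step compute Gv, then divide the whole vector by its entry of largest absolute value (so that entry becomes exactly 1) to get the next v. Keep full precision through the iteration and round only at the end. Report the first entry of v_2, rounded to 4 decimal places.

Gv0 = (9.00000, 5.00000, -18.00000); divide by -18.00000 → v1 = (-0.50000, -0.27778, 1.00000)
Gv1 = (-2.94444, -1.11111, 1.05556); divide by -2.94444 → v2 = (1.00000, 0.37736, -0.35849)
Requested entry of v2: 53/53 = 1.0000

1.0000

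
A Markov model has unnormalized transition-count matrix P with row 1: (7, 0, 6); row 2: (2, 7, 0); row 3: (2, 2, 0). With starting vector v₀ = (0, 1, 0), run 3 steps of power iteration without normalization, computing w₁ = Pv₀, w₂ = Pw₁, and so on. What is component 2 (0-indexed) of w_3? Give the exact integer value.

122

w1 = Pv₀ = (0, 7, 2)
w2 = Pw1 = (12, 49, 14)
w3 = Pw2 = (168, 367, 122)
The requested component of w3 is 122.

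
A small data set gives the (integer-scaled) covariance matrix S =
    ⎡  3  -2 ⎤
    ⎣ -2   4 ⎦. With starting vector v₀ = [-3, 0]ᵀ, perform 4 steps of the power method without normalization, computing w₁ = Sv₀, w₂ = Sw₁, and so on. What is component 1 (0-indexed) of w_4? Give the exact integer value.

1386

w1 = Sv₀ = (3·(-3) + (-2)·0; (-2)·(-3) + 4·0) = (-9, 6)
w2 = Sw1 = (3·(-9) + (-2)·6; (-2)·(-9) + 4·6) = (-39, 42)
w3 = Sw2 = (-201, 246)
w4 = Sw3 = (-1095, 1386)
The requested component of w4 is 1386.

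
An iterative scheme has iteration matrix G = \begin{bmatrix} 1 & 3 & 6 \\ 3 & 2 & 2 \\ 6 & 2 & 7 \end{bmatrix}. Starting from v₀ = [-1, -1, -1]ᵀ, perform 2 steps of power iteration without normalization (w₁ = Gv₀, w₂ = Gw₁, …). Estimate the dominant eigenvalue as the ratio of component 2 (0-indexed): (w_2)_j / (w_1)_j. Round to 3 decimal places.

w1 = Gv₀ = (-10, -7, -15)
w2 = Gw1 = (-121, -74, -179)
Ratio at component: -179 / -15 = 11.933

λ ≈ 11.933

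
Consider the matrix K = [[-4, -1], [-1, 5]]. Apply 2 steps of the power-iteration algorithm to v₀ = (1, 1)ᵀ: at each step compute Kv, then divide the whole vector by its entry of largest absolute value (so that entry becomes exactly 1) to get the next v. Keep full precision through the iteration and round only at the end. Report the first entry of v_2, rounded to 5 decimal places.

Kv0 = (-5.000000, 4.000000); divide by -5.000000 → v1 = (1.000000, -0.800000)
Kv1 = (-3.200000, -5.000000); divide by -5.000000 → v2 = (0.640000, 1.000000)
Requested entry of v2: 16/25 = 0.64000

0.64000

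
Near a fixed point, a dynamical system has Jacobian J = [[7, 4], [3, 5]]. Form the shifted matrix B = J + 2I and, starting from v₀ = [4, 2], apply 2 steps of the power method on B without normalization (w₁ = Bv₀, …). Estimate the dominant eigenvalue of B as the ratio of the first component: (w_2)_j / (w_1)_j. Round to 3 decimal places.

B = J + 2I has rows (9, 4); (3, 7)
w1 = Bv₀ = (9·4 + 4·2; 3·4 + 7·2) = (44, 26)
w2 = Bw1 = (9·44 + 4·26; 3·44 + 7·26) = (500, 314)
Ratio: 500/44 = 11.364

11.364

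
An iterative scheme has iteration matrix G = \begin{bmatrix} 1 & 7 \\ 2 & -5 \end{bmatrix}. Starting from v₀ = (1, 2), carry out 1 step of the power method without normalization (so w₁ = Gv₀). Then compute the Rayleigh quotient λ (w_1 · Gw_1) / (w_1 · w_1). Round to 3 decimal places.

λ ≈ -4.066

w1 = Gv₀ = (1·1 + 7·2; 2·1 + (-5)·2) = (15, -8)
Gw1 = (-41, 70)
w1·Gw1 = 15·(-41) + (-8)·70 = -1175; w1·w1 = 15·15 + (-8)·(-8) = 289
λ ≈ -1175/289 = -4.066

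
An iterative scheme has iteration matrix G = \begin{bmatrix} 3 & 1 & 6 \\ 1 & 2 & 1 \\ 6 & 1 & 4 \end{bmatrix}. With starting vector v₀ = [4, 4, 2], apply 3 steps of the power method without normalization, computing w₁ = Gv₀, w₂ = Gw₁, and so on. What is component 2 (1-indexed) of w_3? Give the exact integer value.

824

w1 = Gv₀ = (28, 14, 36)
w2 = Gw1 = (314, 92, 326)
w3 = Gw2 = (2990, 824, 3280)
The requested component of w3 is 824.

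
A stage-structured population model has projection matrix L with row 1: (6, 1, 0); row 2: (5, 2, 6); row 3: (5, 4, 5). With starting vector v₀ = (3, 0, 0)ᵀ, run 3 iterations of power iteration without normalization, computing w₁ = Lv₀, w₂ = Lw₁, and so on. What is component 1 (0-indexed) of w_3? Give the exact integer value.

2385

w1 = Lv₀ = (18, 15, 15)
w2 = Lw1 = (123, 210, 225)
w3 = Lw2 = (948, 2385, 2580)
The requested component of w3 is 2385.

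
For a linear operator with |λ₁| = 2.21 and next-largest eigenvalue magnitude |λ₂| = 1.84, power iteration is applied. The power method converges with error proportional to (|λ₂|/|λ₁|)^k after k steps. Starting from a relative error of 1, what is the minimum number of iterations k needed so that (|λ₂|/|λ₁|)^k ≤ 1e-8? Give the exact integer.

|λ₂/λ₁| = 1.84/2.21 = 0.83258
Need k ≥ ln(1e-8) / ln(0.83258) = -18.4207 / -0.1832 ≈ 100.535
Smallest integer k satisfying the bound: 101

101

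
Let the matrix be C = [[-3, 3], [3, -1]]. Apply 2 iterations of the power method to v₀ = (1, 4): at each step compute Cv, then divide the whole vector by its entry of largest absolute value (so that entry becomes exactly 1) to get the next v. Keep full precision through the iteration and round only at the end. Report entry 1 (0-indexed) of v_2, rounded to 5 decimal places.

Cv0 = (9.000000, -1.000000); divide by 9.000000 → v1 = (1.000000, -0.111111)
Cv1 = (-3.333333, 3.111111); divide by -3.333333 → v2 = (1.000000, -0.933333)
Requested entry of v2: 28/-30 = -0.93333

-0.93333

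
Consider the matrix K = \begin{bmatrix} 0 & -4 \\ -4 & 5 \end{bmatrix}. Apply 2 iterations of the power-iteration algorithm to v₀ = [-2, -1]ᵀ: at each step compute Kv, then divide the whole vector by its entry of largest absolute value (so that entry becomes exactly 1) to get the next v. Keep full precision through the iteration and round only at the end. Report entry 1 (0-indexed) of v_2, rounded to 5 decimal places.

0.08333

Kv0 = (4.000000, 3.000000); divide by 4.000000 → v1 = (1.000000, 0.750000)
Kv1 = (-3.000000, -0.250000); divide by -3.000000 → v2 = (1.000000, 0.083333)
Requested entry of v2: -1/-12 = 0.08333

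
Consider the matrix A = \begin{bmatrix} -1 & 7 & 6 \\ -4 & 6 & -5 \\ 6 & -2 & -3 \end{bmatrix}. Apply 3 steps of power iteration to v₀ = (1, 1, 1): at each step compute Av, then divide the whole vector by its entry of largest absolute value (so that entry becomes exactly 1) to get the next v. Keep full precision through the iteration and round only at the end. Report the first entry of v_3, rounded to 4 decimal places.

Av0 = (12.00000, -3.00000, 1.00000); divide by 12.00000 → v1 = (1.00000, -0.25000, 0.08333)
Av1 = (-2.25000, -5.91667, 6.25000); divide by 6.25000 → v2 = (-0.36000, -0.94667, 1.00000)
Av2 = (-0.26667, -9.24000, -3.26667); divide by -9.24000 → v3 = (0.02886, 1.00000, 0.35354)
Requested entry of v3: -20/-693 = 0.0289

0.0289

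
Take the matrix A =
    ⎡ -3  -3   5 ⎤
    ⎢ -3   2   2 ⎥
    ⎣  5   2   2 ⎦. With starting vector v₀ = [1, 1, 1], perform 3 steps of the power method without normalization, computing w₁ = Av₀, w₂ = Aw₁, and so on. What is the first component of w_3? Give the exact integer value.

-129

w1 = Av₀ = ((-3)·1 + (-3)·1 + 5·1; (-3)·1 + 2·1 + 2·1; 5·1 + 2·1 + 2·1) = (-1, 1, 9)
w2 = Aw1 = ((-3)·(-1) + (-3)·1 + 5·9; (-3)·(-1) + 2·1 + 2·9; 5·(-1) + 2·1 + 2·9) = (45, 23, 15)
w3 = Aw2 = (-129, -59, 301)
The requested component of w3 is -129.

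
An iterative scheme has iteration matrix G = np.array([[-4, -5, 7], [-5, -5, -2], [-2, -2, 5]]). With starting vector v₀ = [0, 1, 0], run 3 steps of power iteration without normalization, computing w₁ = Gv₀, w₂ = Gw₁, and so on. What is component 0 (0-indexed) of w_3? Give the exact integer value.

w1 = Gv₀ = ((-4)·0 + (-5)·1 + 7·0; (-5)·0 + (-5)·1 + (-2)·0; (-2)·0 + (-2)·1 + 5·0) = (-5, -5, -2)
w2 = Gw1 = ((-4)·(-5) + (-5)·(-5) + 7·(-2); (-5)·(-5) + (-5)·(-5) + (-2)·(-2); (-2)·(-5) + (-2)·(-5) + 5·(-2)) = (31, 54, 10)
w3 = Gw2 = (-324, -445, -120)
The requested component of w3 is -324.

-324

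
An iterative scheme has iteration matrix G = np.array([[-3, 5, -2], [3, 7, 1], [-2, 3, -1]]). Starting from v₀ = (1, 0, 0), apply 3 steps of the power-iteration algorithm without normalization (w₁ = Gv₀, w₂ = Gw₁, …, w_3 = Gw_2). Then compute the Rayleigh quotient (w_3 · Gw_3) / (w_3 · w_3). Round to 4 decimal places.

λ ≈ 1.5354

w1 = Gv₀ = (-3, 3, -2)
w2 = Gw1 = (28, 10, 17)
w3 = Gw2 = (-68, 171, -43)
Gw3 = (1145, 950, 692)
w3·Gw3 = (-68)·1145 + 171·950 + (-43)·692 = 54834; w3·w3 = (-68)·(-68) + 171·171 + (-43)·(-43) = 35714
λ ≈ 54834/35714 = 1.5354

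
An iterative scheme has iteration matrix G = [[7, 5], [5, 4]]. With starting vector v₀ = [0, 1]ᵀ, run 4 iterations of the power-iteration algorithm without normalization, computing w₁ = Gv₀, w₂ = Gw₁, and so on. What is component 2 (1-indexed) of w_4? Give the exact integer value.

w1 = Gv₀ = (5, 4)
w2 = Gw1 = (55, 41)
w3 = Gw2 = (590, 439)
w4 = Gw3 = (6325, 4706)
The requested component of w4 is 4706.

4706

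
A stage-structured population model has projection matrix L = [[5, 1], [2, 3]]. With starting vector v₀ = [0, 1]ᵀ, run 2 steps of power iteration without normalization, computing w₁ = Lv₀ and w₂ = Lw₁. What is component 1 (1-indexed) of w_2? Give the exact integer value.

w1 = Lv₀ = (1, 3)
w2 = Lw1 = (8, 11)
The requested component of w2 is 8.

8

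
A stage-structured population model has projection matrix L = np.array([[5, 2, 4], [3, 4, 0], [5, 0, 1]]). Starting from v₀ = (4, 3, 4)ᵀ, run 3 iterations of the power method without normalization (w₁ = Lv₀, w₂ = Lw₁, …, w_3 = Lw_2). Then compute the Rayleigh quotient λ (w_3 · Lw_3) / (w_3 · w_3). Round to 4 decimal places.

8.8137

w1 = Lv₀ = (5·4 + 2·3 + 4·4; 3·4 + 4·3 + 0·4; 5·4 + 0·3 + 1·4) = (42, 24, 24)
w2 = Lw1 = (5·42 + 2·24 + 4·24; 3·42 + 4·24 + 0·24; 5·42 + 0·24 + 1·24) = (354, 222, 234)
w3 = Lw2 = (3150, 1950, 2004)
Lw3 = (27666, 17250, 17754)
w3·Lw3 = 3150·27666 + 1950·17250 + 2004·17754 = 156364416; w3·w3 = 3150·3150 + 1950·1950 + 2004·2004 = 17741016
λ ≈ 156364416/17741016 = 8.8137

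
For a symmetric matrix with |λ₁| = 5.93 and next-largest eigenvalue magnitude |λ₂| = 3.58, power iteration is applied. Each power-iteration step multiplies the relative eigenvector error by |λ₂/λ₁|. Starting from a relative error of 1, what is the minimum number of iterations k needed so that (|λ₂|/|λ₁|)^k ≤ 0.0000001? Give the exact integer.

|λ₂/λ₁| = 3.58/5.93 = 0.60371
Need k ≥ ln(0.0000001) / ln(0.60371) = -16.1181 / -0.5047 ≈ 31.938
Smallest integer k satisfying the bound: 32

32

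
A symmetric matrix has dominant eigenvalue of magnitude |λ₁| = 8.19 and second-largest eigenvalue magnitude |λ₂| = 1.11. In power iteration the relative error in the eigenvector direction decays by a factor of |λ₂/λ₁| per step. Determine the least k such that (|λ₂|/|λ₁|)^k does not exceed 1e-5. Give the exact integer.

6

|λ₂/λ₁| = 1.11/8.19 = 0.13553
Need k ≥ ln(1e-5) / ln(0.13553) = -11.5129 / -1.9986 ≈ 5.761
Smallest integer k satisfying the bound: 6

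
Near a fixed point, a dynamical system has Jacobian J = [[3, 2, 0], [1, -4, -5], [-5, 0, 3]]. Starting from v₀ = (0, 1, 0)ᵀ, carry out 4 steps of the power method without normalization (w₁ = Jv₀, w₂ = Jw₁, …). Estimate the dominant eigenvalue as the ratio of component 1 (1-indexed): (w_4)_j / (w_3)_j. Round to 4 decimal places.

w1 = Jv₀ = (3·0 + 2·1 + 0·0; 1·0 + (-4)·1 + (-5)·0; (-5)·0 + 0·1 + 3·0) = (2, -4, 0)
w2 = Jw1 = (3·2 + 2·(-4) + 0·0; 1·2 + (-4)·(-4) + (-5)·0; (-5)·2 + 0·(-4) + 3·0) = (-2, 18, -10)
w3 = Jw2 = (30, -24, -20)
w4 = Jw3 = (42, 226, -210)
Ratio at component: 42 / 30 = 1.4000

1.4000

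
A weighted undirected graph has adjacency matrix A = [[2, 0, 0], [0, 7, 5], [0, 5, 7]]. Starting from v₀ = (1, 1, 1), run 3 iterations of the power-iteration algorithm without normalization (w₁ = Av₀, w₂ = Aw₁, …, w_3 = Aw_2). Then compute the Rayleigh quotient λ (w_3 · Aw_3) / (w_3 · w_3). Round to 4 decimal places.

w1 = Av₀ = (2·1 + 0·1 + 0·1; 0·1 + 7·1 + 5·1; 0·1 + 5·1 + 7·1) = (2, 12, 12)
w2 = Aw1 = (2·2 + 0·12 + 0·12; 0·2 + 7·12 + 5·12; 0·2 + 5·12 + 7·12) = (4, 144, 144)
w3 = Aw2 = (8, 1728, 1728)
Aw3 = (16, 20736, 20736)
w3·Aw3 = 8·16 + 1728·20736 + 1728·20736 = 71663744; w3·w3 = 8·8 + 1728·1728 + 1728·1728 = 5972032
λ ≈ 71663744/5972032 = 11.9999

11.9999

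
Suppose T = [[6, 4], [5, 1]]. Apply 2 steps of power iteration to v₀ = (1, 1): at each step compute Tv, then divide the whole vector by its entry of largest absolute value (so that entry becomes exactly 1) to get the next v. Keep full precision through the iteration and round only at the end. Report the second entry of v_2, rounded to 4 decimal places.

Tv0 = (10.00000, 6.00000); divide by 10.00000 → v1 = (1.00000, 0.60000)
Tv1 = (8.40000, 5.60000); divide by 8.40000 → v2 = (1.00000, 0.66667)
Requested entry of v2: 56/84 = 0.6667

0.6667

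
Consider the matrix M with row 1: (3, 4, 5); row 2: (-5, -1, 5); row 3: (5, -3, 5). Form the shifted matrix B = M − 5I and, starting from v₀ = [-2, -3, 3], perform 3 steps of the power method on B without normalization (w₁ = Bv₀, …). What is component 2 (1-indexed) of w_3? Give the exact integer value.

553

B = M − 5I has rows (-2, 4, 5); (-5, -6, 5); (5, -3, 0)
w1 = Bv₀ = (7, 43, -1)
w2 = Bw1 = (153, -298, -94)
w3 = Bw2 = (-1968, 553, 1659)
Requested component of w3: 553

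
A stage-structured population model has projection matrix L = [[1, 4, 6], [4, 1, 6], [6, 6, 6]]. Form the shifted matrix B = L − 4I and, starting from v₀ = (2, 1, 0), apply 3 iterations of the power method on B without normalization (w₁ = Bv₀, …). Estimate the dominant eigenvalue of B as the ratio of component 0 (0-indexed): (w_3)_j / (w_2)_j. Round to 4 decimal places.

μ ≈ 1.9552

B = L − 4I has rows (-3, 4, 6); (4, -3, 6); (6, 6, 2)
w1 = Bv₀ = ((-3)·2 + 4·1 + 6·0; 4·2 + (-3)·1 + 6·0; 6·2 + 6·1 + 2·0) = (-2, 5, 18)
w2 = Bw1 = ((-3)·(-2) + 4·5 + 6·18; 4·(-2) + (-3)·5 + 6·18; 6·(-2) + 6·5 + 2·18) = (134, 85, 54)
w3 = Bw2 = (262, 605, 1422)
Ratio: 262/134 = 1.9552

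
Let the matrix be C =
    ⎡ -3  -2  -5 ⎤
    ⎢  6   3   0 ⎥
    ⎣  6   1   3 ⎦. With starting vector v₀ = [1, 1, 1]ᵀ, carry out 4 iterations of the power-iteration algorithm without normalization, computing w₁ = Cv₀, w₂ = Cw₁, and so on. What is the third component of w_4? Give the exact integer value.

411

w1 = Cv₀ = (-10, 9, 10)
w2 = Cw1 = (-38, -33, -21)
w3 = Cw2 = (285, -327, -324)
w4 = Cw3 = (1419, 729, 411)
The requested component of w4 is 411.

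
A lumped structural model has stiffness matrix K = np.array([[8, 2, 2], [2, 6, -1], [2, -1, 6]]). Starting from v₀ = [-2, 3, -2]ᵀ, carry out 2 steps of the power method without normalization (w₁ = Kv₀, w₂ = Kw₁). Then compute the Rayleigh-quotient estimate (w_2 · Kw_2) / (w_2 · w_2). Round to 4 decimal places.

w1 = Kv₀ = (8·(-2) + 2·3 + 2·(-2); 2·(-2) + 6·3 + (-1)·(-2); 2·(-2) + (-1)·3 + 6·(-2)) = (-14, 16, -19)
w2 = Kw1 = (8·(-14) + 2·16 + 2·(-19); 2·(-14) + 6·16 + (-1)·(-19); 2·(-14) + (-1)·16 + 6·(-19)) = (-118, 87, -158)
Kw2 = (-1086, 444, -1271)
w2·Kw2 = (-118)·(-1086) + 87·444 + (-158)·(-1271) = 367594; w2·w2 = (-118)·(-118) + 87·87 + (-158)·(-158) = 46457
λ ≈ 367594/46457 = 7.9126

7.9126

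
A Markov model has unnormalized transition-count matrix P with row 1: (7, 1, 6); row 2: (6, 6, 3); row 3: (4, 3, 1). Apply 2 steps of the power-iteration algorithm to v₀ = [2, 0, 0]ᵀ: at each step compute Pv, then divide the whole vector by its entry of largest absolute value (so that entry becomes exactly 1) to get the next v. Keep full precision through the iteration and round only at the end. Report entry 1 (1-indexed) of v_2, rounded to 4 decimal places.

0.8778

Pv0 = (14.00000, 12.00000, 8.00000); divide by 14.00000 → v1 = (1.00000, 0.85714, 0.57143)
Pv1 = (11.28571, 12.85714, 7.14286); divide by 12.85714 → v2 = (0.87778, 1.00000, 0.55556)
Requested entry of v2: 158/180 = 0.8778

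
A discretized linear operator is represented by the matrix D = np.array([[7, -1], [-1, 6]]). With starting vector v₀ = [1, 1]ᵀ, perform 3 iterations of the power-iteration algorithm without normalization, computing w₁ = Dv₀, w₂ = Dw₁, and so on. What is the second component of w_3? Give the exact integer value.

107

w1 = Dv₀ = (7·1 + (-1)·1; (-1)·1 + 6·1) = (6, 5)
w2 = Dw1 = (7·6 + (-1)·5; (-1)·6 + 6·5) = (37, 24)
w3 = Dw2 = (235, 107)
The requested component of w3 is 107.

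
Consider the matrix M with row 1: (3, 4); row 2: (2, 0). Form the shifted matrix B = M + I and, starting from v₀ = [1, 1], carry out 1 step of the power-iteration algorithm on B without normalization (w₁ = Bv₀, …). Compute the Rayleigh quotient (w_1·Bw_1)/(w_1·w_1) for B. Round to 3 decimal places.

B = M + I has rows (4, 4); (2, 1)
w1 = Bv₀ = (4·1 + 4·1; 2·1 + 1·1) = (8, 3)
Bw1 = (44, 19)
w1·Bw1 = 409; w1·w1 = 73; μ ≈ 409/73 = 5.603

μ ≈ 5.603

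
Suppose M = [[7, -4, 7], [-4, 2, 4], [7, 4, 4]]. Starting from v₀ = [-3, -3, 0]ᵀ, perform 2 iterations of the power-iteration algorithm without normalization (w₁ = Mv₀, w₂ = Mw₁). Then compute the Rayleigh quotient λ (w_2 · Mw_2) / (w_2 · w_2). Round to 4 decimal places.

λ ≈ 10.9259

w1 = Mv₀ = (7·(-3) + (-4)·(-3) + 7·0; (-4)·(-3) + 2·(-3) + 4·0; 7·(-3) + 4·(-3) + 4·0) = (-9, 6, -33)
w2 = Mw1 = (7·(-9) + (-4)·6 + 7·(-33); (-4)·(-9) + 2·6 + 4·(-33); 7·(-9) + 4·6 + 4·(-33)) = (-318, -84, -171)
Mw2 = (-3087, 420, -3246)
w2·Mw2 = (-318)·(-3087) + (-84)·420 + (-171)·(-3246) = 1501452; w2·w2 = (-318)·(-318) + (-84)·(-84) + (-171)·(-171) = 137421
λ ≈ 1501452/137421 = 10.9259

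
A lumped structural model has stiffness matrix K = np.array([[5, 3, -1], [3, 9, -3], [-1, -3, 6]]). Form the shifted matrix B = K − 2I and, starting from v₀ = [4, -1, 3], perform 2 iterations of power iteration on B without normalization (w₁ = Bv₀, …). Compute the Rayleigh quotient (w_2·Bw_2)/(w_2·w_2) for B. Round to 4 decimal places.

B = K − 2I has rows (3, 3, -1); (3, 7, -3); (-1, -3, 4)
w1 = Bv₀ = (6, -4, 11)
w2 = Bw1 = (-5, -43, 50)
Bw2 = (-194, -466, 334)
w2·Bw2 = 37708; w2·w2 = 4374; μ ≈ 37708/4374 = 8.6209

μ ≈ 8.6209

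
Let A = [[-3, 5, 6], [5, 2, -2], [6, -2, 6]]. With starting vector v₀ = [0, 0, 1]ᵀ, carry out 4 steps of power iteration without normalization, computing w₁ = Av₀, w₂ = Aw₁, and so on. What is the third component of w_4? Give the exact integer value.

6036

w1 = Av₀ = ((-3)·0 + 5·0 + 6·1; 5·0 + 2·0 + (-2)·1; 6·0 + (-2)·0 + 6·1) = (6, -2, 6)
w2 = Aw1 = ((-3)·6 + 5·(-2) + 6·6; 5·6 + 2·(-2) + (-2)·6; 6·6 + (-2)·(-2) + 6·6) = (8, 14, 76)
w3 = Aw2 = (502, -84, 476)
w4 = Aw3 = (930, 1390, 6036)
The requested component of w4 is 6036.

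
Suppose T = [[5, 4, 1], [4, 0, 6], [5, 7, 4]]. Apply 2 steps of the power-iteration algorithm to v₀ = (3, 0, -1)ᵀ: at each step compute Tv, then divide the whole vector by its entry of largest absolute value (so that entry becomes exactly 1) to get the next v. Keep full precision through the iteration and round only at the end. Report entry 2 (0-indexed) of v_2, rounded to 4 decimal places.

1.0000

Tv0 = (14.00000, 6.00000, 11.00000); divide by 14.00000 → v1 = (1.00000, 0.42857, 0.78571)
Tv1 = (7.50000, 8.71429, 11.14286); divide by 11.14286 → v2 = (0.67308, 0.78205, 1.00000)
Requested entry of v2: 156/156 = 1.0000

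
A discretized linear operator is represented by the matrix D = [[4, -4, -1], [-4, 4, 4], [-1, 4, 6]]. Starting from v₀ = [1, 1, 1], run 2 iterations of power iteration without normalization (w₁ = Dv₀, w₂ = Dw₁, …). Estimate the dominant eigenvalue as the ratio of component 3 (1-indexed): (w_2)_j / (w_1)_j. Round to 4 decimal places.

7.8889

w1 = Dv₀ = (-1, 4, 9)
w2 = Dw1 = (-29, 56, 71)
Ratio at component: 71 / 9 = 7.8889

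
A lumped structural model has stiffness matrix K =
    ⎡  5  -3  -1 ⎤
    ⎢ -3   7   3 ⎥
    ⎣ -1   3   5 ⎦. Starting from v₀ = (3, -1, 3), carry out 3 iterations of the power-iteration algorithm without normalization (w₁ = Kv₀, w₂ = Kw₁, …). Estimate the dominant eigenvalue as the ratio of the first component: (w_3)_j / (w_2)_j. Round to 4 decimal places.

7.2069

w1 = Kv₀ = (5·3 + (-3)·(-1) + (-1)·3; (-3)·3 + 7·(-1) + 3·3; (-1)·3 + 3·(-1) + 5·3) = (15, -7, 9)
w2 = Kw1 = (5·15 + (-3)·(-7) + (-1)·9; (-3)·15 + 7·(-7) + 3·9; (-1)·15 + 3·(-7) + 5·9) = (87, -67, 9)
w3 = Kw2 = (627, -703, -243)
Ratio at component: 627 / 87 = 7.2069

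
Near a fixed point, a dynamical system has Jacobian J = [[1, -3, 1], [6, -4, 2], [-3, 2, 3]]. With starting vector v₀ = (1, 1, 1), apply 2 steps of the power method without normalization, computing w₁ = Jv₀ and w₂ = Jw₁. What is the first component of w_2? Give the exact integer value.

-11

w1 = Jv₀ = (1·1 + (-3)·1 + 1·1; 6·1 + (-4)·1 + 2·1; (-3)·1 + 2·1 + 3·1) = (-1, 4, 2)
w2 = Jw1 = (1·(-1) + (-3)·4 + 1·2; 6·(-1) + (-4)·4 + 2·2; (-3)·(-1) + 2·4 + 3·2) = (-11, -18, 17)
The requested component of w2 is -11.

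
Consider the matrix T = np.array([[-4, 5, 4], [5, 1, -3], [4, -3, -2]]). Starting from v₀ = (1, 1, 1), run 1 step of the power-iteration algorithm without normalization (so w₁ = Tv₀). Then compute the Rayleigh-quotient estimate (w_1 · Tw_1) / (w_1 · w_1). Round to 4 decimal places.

λ ≈ 1.0000

w1 = Tv₀ = ((-4)·1 + 5·1 + 4·1; 5·1 + 1·1 + (-3)·1; 4·1 + (-3)·1 + (-2)·1) = (5, 3, -1)
Tw1 = (-9, 31, 13)
w1·Tw1 = 5·(-9) + 3·31 + (-1)·13 = 35; w1·w1 = 5·5 + 3·3 + (-1)·(-1) = 35
λ ≈ 35/35 = 1.0000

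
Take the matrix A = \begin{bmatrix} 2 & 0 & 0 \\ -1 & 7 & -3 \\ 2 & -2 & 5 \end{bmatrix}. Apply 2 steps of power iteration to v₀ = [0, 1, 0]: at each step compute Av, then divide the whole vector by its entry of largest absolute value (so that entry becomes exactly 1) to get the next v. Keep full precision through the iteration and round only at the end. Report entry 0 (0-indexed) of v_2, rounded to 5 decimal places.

Av0 = (0.000000, 7.000000, -2.000000); divide by 7.000000 → v1 = (0.000000, 1.000000, -0.285714)
Av1 = (0.000000, 7.857143, -3.428571); divide by 7.857143 → v2 = (0.000000, 1.000000, -0.436364)
Requested entry of v2: 0/55 = 0.00000

0.00000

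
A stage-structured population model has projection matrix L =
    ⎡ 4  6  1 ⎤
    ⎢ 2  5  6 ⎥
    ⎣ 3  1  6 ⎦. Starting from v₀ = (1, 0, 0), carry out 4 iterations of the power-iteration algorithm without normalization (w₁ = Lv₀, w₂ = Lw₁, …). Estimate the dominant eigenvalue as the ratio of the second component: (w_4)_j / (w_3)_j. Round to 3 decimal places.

λ ≈ 11.152

w1 = Lv₀ = (4, 2, 3)
w2 = Lw1 = (31, 36, 32)
w3 = Lw2 = (372, 434, 321)
w4 = Lw3 = (4413, 4840, 3476)
Ratio at component: 4840 / 434 = 11.152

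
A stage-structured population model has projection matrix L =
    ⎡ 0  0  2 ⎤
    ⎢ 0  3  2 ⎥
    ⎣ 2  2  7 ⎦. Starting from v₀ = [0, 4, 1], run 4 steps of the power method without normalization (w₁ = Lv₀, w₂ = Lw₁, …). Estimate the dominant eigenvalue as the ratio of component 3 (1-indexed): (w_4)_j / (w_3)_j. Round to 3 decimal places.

w1 = Lv₀ = (0·0 + 0·4 + 2·1; 0·0 + 3·4 + 2·1; 2·0 + 2·4 + 7·1) = (2, 14, 15)
w2 = Lw1 = (0·2 + 0·14 + 2·15; 0·2 + 3·14 + 2·15; 2·2 + 2·14 + 7·15) = (30, 72, 137)
w3 = Lw2 = (274, 490, 1163)
w4 = Lw3 = (2326, 3796, 9669)
Ratio at component: 9669 / 1163 = 8.314

8.314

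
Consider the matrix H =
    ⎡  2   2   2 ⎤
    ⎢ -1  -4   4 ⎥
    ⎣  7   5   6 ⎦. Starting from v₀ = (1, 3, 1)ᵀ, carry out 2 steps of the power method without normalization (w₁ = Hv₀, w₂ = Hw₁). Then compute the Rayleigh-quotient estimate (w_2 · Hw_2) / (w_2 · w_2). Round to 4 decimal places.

8.4232

w1 = Hv₀ = (10, -9, 28)
w2 = Hw1 = (58, 138, 193)
Hw2 = (778, 162, 2254)
w2·Hw2 = 58·778 + 138·162 + 193·2254 = 502502; w2·w2 = 58·58 + 138·138 + 193·193 = 59657
λ ≈ 502502/59657 = 8.4232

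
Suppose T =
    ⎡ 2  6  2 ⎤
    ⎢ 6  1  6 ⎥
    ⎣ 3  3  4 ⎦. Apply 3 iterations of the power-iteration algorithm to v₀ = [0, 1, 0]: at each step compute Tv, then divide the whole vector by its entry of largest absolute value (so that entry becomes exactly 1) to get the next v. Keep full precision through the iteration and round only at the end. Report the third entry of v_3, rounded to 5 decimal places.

0.83108

Tv0 = (6.000000, 1.000000, 3.000000); divide by 6.000000 → v1 = (1.000000, 0.166667, 0.500000)
Tv1 = (4.000000, 9.166667, 5.500000); divide by 9.166667 → v2 = (0.436364, 1.000000, 0.600000)
Tv2 = (8.072727, 7.218182, 6.709091); divide by 8.072727 → v3 = (1.000000, 0.894144, 0.831081)
Requested entry of v3: 369/444 = 0.83108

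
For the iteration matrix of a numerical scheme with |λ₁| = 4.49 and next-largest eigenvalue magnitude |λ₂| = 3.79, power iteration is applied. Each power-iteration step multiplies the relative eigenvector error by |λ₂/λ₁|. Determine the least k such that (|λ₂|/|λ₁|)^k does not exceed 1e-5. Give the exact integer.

68

|λ₂/λ₁| = 3.79/4.49 = 0.84410
Need k ≥ ln(1e-5) / ln(0.84410) = -11.5129 / -0.1695 ≈ 67.928
Smallest integer k satisfying the bound: 68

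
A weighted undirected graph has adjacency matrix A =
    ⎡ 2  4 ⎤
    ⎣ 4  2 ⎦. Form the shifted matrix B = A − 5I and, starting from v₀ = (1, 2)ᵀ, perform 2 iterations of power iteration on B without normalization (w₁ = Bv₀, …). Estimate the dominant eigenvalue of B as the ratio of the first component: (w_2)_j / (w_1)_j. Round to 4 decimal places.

-4.6000

B = A − 5I has rows (-3, 4); (4, -3)
w1 = Bv₀ = ((-3)·1 + 4·2; 4·1 + (-3)·2) = (5, -2)
w2 = Bw1 = ((-3)·5 + 4·(-2); 4·5 + (-3)·(-2)) = (-23, 26)
Ratio: -23/5 = -4.6000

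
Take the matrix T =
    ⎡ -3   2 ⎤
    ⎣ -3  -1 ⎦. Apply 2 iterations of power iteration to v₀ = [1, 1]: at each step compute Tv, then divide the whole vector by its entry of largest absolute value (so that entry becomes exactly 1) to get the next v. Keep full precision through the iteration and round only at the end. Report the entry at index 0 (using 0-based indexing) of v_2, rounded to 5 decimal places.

Tv0 = (-1.000000, -4.000000); divide by -4.000000 → v1 = (0.250000, 1.000000)
Tv1 = (1.250000, -1.750000); divide by -1.750000 → v2 = (-0.714286, 1.000000)
Requested entry of v2: -5/7 = -0.71429

-0.71429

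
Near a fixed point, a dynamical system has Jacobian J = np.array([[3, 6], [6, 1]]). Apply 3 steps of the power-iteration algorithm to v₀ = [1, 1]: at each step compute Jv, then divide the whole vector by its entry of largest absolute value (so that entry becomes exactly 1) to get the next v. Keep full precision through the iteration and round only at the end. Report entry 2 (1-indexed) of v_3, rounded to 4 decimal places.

Jv0 = (9.00000, 7.00000); divide by 9.00000 → v1 = (1.00000, 0.77778)
Jv1 = (7.66667, 6.77778); divide by 7.66667 → v2 = (1.00000, 0.88406)
Jv2 = (8.30435, 6.88406); divide by 8.30435 → v3 = (1.00000, 0.82897)
Requested entry of v3: 475/573 = 0.8290

0.8290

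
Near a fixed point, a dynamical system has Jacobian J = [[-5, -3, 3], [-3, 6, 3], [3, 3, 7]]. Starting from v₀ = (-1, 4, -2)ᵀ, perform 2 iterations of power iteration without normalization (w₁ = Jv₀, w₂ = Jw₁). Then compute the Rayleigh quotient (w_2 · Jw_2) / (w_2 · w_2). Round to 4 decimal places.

λ ≈ 6.0404

w1 = Jv₀ = ((-5)·(-1) + (-3)·4 + 3·(-2); (-3)·(-1) + 6·4 + 3·(-2); 3·(-1) + 3·4 + 7·(-2)) = (-13, 21, -5)
w2 = Jw1 = ((-5)·(-13) + (-3)·21 + 3·(-5); (-3)·(-13) + 6·21 + 3·(-5); 3·(-13) + 3·21 + 7·(-5)) = (-13, 150, -11)
Jw2 = (-418, 906, 334)
w2·Jw2 = (-13)·(-418) + 150·906 + (-11)·334 = 137660; w2·w2 = (-13)·(-13) + 150·150 + (-11)·(-11) = 22790
λ ≈ 137660/22790 = 6.0404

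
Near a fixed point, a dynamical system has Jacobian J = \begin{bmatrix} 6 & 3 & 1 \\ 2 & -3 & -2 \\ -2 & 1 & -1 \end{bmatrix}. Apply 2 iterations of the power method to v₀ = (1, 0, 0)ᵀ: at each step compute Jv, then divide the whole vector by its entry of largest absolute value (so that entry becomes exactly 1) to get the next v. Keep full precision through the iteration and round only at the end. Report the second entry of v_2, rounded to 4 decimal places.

Jv0 = (6.00000, 2.00000, -2.00000); divide by 6.00000 → v1 = (1.00000, 0.33333, -0.33333)
Jv1 = (6.66667, 1.66667, -1.33333); divide by 6.66667 → v2 = (1.00000, 0.25000, -0.20000)
Requested entry of v2: 10/40 = 0.2500

0.2500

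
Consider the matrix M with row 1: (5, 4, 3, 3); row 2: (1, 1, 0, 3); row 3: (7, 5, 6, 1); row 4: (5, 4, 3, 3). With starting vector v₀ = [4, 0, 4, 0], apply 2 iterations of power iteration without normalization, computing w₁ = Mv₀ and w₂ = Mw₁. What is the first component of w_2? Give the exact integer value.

w1 = Mv₀ = (32, 4, 52, 32)
w2 = Mw1 = (428, 132, 588, 428)
The requested component of w2 is 428.

428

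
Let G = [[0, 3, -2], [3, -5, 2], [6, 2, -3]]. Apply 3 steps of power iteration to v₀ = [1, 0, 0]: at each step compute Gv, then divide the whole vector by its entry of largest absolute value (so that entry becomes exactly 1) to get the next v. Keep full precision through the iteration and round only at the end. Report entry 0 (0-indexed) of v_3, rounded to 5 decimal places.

Gv0 = (0.000000, 3.000000, 6.000000); divide by 6.000000 → v1 = (0.000000, 0.500000, 1.000000)
Gv1 = (-0.500000, -0.500000, -2.000000); divide by -2.000000 → v2 = (0.250000, 0.250000, 1.000000)
Gv2 = (-1.250000, 1.500000, -1.000000); divide by 1.500000 → v3 = (-0.833333, 1.000000, -0.666667)
Requested entry of v3: 15/-18 = -0.83333

-0.83333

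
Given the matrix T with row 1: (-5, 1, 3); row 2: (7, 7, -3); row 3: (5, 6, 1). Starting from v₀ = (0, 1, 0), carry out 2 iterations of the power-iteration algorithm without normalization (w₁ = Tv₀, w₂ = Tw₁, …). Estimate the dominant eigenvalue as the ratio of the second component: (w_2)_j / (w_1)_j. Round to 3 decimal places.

w1 = Tv₀ = (1, 7, 6)
w2 = Tw1 = (20, 38, 53)
Ratio at component: 38 / 7 = 5.429

λ ≈ 5.429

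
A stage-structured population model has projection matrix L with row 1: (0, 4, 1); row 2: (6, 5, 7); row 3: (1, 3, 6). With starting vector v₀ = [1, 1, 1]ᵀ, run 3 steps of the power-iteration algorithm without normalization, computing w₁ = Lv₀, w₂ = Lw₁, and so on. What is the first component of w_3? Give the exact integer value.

w1 = Lv₀ = (5, 18, 10)
w2 = Lw1 = (82, 190, 119)
w3 = Lw2 = (879, 2275, 1366)
The requested component of w3 is 879.

879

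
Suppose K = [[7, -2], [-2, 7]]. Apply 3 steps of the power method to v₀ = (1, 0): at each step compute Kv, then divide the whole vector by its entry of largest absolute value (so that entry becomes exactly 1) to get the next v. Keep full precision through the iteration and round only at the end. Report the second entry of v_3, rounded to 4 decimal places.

Kv0 = (7.00000, -2.00000); divide by 7.00000 → v1 = (1.00000, -0.28571)
Kv1 = (7.57143, -4.00000); divide by 7.57143 → v2 = (1.00000, -0.52830)
Kv2 = (8.05660, -5.69811); divide by 8.05660 → v3 = (1.00000, -0.70726)
Requested entry of v3: -302/427 = -0.7073

-0.7073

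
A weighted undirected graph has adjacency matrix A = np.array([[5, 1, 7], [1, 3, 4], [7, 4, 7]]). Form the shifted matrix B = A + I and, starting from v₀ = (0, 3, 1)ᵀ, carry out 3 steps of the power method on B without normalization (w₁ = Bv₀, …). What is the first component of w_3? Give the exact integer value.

3508

B = A + I has rows (6, 1, 7); (1, 4, 4); (7, 4, 8)
w1 = Bv₀ = (6·0 + 1·3 + 7·1; 1·0 + 4·3 + 4·1; 7·0 + 4·3 + 8·1) = (10, 16, 20)
w2 = Bw1 = (6·10 + 1·16 + 7·20; 1·10 + 4·16 + 4·20; 7·10 + 4·16 + 8·20) = (216, 154, 294)
w3 = Bw2 = (3508, 2008, 4480)
Requested component of w3: 3508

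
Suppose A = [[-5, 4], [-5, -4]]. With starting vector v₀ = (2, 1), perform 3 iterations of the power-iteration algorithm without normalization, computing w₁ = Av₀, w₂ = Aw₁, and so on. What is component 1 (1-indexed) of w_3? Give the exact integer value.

474

w1 = Av₀ = ((-5)·2 + 4·1; (-5)·2 + (-4)·1) = (-6, -14)
w2 = Aw1 = ((-5)·(-6) + 4·(-14); (-5)·(-6) + (-4)·(-14)) = (-26, 86)
w3 = Aw2 = (474, -214)
The requested component of w3 is 474.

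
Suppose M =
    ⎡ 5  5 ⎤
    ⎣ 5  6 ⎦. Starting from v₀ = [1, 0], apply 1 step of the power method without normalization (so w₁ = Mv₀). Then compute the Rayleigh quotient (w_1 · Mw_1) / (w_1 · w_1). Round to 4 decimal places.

w1 = Mv₀ = (5·1 + 5·0; 5·1 + 6·0) = (5, 5)
Mw1 = (50, 55)
w1·Mw1 = 5·50 + 5·55 = 525; w1·w1 = 5·5 + 5·5 = 50
λ ≈ 525/50 = 10.5000

λ ≈ 10.5000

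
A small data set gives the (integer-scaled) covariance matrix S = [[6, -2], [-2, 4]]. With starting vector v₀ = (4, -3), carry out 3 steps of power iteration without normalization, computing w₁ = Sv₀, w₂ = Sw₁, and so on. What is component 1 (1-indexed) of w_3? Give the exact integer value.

1600

w1 = Sv₀ = (30, -20)
w2 = Sw1 = (220, -140)
w3 = Sw2 = (1600, -1000)
The requested component of w3 is 1600.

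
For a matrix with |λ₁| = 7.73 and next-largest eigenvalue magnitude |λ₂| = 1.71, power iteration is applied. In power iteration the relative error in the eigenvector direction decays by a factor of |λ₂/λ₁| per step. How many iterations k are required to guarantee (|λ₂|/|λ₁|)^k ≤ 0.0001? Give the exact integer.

|λ₂/λ₁| = 1.71/7.73 = 0.22122
Need k ≥ ln(0.0001) / ln(0.22122) = -9.2103 / -1.5086 ≈ 6.105
Smallest integer k satisfying the bound: 7

7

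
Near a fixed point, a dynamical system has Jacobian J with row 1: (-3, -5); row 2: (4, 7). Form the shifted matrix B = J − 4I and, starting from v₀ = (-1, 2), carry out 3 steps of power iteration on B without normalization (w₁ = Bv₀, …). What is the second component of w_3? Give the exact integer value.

26

B = J − 4I has rows (-7, -5); (4, 3)
w1 = Bv₀ = (-3, 2)
w2 = Bw1 = (11, -6)
w3 = Bw2 = (-47, 26)
Requested component of w3: 26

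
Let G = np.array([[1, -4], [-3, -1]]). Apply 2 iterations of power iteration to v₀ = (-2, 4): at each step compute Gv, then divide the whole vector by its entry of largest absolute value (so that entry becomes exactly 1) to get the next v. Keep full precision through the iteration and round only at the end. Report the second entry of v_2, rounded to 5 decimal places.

1.00000

Gv0 = (-18.000000, 2.000000); divide by -18.000000 → v1 = (1.000000, -0.111111)
Gv1 = (1.444444, -2.888889); divide by -2.888889 → v2 = (-0.500000, 1.000000)
Requested entry of v2: 52/52 = 1.00000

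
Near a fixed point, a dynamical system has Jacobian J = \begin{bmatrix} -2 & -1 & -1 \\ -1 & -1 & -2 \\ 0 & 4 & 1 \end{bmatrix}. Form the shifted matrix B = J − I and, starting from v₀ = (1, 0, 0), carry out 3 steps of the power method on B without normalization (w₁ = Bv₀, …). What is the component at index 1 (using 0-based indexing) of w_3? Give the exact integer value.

B = J − I has rows (-3, -1, -1); (-1, -2, -2); (0, 4, 0)
w1 = Bv₀ = (-3, -1, 0)
w2 = Bw1 = (10, 5, -4)
w3 = Bw2 = (-31, -12, 20)
Requested component of w3: -12

-12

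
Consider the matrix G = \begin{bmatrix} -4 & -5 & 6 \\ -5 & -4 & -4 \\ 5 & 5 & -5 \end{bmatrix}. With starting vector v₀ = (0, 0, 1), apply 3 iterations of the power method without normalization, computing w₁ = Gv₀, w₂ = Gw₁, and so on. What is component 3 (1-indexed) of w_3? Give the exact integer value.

w1 = Gv₀ = (6, -4, -5)
w2 = Gw1 = (-34, 6, 35)
w3 = Gw2 = (316, 6, -315)
The requested component of w3 is -315.

-315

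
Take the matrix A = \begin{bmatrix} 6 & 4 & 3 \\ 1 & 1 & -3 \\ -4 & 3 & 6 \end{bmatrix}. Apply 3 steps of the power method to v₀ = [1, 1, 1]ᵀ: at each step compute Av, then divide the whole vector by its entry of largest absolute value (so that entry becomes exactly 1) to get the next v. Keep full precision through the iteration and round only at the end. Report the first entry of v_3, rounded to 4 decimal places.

Av0 = (13.00000, -1.00000, 5.00000); divide by 13.00000 → v1 = (1.00000, -0.07692, 0.38462)
Av1 = (6.84615, -0.23077, -1.92308); divide by 6.84615 → v2 = (1.00000, -0.03371, -0.28090)
Av2 = (5.02247, 1.80899, -5.78652); divide by -5.78652 → v3 = (-0.86796, -0.31262, 1.00000)
Requested entry of v3: 447/-515 = -0.8680

-0.8680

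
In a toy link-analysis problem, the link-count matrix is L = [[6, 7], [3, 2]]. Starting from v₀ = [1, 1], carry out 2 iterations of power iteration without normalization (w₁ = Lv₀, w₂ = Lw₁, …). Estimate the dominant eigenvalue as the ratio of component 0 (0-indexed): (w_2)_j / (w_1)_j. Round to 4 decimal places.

λ ≈ 8.6923

w1 = Lv₀ = (13, 5)
w2 = Lw1 = (113, 49)
Ratio at component: 113 / 13 = 8.6923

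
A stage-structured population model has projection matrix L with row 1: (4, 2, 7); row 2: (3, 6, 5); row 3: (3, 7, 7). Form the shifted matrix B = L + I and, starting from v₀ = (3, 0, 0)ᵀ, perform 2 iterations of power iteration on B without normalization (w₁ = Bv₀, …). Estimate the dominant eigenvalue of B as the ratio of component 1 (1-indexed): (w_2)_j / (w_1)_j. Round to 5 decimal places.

B = L + I has rows (5, 2, 7); (3, 7, 5); (3, 7, 8)
w1 = Bv₀ = (5·3 + 2·0 + 7·0; 3·3 + 7·0 + 5·0; 3·3 + 7·0 + 8·0) = (15, 9, 9)
w2 = Bw1 = (5·15 + 2·9 + 7·9; 3·15 + 7·9 + 5·9; 3·15 + 7·9 + 8·9) = (156, 153, 180)
Ratio: 156/15 = 10.40000

10.40000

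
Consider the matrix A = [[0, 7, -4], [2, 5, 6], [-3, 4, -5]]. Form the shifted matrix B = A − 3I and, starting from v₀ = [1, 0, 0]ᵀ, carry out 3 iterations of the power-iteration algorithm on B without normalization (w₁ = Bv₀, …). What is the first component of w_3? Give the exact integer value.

B = A − 3I has rows (-3, 7, -4); (2, 2, 6); (-3, 4, -8)
w1 = Bv₀ = ((-3)·1 + 7·0 + (-4)·0; 2·1 + 2·0 + 6·0; (-3)·1 + 4·0 + (-8)·0) = (-3, 2, -3)
w2 = Bw1 = ((-3)·(-3) + 7·2 + (-4)·(-3); 2·(-3) + 2·2 + 6·(-3); (-3)·(-3) + 4·2 + (-8)·(-3)) = (35, -20, 41)
w3 = Bw2 = (-409, 276, -513)
Requested component of w3: -409

-409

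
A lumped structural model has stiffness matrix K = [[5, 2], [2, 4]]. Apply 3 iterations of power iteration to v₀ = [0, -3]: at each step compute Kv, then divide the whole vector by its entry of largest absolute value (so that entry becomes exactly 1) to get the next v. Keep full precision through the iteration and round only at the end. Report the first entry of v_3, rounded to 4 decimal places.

1.0000

Kv0 = (-6.00000, -12.00000); divide by -12.00000 → v1 = (0.50000, 1.00000)
Kv1 = (4.50000, 5.00000); divide by 5.00000 → v2 = (0.90000, 1.00000)
Kv2 = (6.50000, 5.80000); divide by 6.50000 → v3 = (1.00000, 0.89231)
Requested entry of v3: -390/-390 = 1.0000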